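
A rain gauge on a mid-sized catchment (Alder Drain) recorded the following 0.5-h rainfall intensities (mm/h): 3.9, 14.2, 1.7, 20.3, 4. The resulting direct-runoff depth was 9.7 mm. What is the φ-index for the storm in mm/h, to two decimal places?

φ ≈ 7.55 mm/h

Only the 2 blocks with intensity above φ contribute runoff: 14.2, 20.3 mm/h.
Σ(I−φ)·Δt = d  ⇒  (14.2+20.3 − 2φ)·0.5 = 9.7
φ = (34.50 − 9.7/0.5) / 2 = 7.55 mm/h.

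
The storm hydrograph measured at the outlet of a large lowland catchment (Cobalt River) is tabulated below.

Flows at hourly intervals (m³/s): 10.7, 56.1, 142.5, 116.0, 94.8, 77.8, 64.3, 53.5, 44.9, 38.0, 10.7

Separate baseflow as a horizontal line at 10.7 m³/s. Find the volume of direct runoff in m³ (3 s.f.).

V ≈ 2.13 × 10^6 m³

Direct-runoff ordinates (Q − Q_b): 0.0, 45.4, 131.8, 105.3, 84.1, 67.1, 53.6, 42.8, 34.2, 27.3, 0.0 m³/s.
ΣQ_DR = 591.6 m³/s.
With Δt = 1 h = 3600 s, V = ΣQ_DR · Δt = 591.6 × 3600 = 2.13 × 10^6 m³.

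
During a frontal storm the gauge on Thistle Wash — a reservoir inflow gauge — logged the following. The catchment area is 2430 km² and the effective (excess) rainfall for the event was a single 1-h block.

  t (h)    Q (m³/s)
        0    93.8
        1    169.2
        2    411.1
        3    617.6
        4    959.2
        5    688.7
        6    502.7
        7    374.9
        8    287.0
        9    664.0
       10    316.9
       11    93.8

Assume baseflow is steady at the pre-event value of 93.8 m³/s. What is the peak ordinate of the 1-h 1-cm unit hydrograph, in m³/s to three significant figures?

Direct runoff: 0.0, 75.4, 317.3, 523.8, 865.4, 594.9, 408.9, 281.1, 193.2, 570.2, 223.1, 0.0 m³/s; ΣQ_DR = 4053 m³/s, peak = 865.4 m³/s.
Runoff depth d = ΣQ_DR·Δt / A = 4053 × 3600 / (2430 km²) = 6.005 mm.
The 1-cm UH is the DRH scaled by (10 mm)/d, so U_p = 865.4 × 10/6.005 = 1440 m³/s.

U_p ≈ 1440 m³/s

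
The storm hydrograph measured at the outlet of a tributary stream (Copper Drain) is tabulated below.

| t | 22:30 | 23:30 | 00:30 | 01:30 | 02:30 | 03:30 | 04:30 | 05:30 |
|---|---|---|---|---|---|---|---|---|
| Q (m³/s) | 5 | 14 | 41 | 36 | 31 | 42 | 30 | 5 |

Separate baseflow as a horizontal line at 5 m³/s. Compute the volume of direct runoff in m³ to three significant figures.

V ≈ 5.90 × 10^5 m³

Direct-runoff ordinates (Q − Q_b): 0.0, 9.0, 36.0, 31.0, 26.0, 37.0, 25.0, 0.0 m³/s.
ΣQ_DR = 164.0 m³/s.
With Δt = 1 h = 3600 s, V = ΣQ_DR · Δt = 164.0 × 3600 = 5.90 × 10^5 m³.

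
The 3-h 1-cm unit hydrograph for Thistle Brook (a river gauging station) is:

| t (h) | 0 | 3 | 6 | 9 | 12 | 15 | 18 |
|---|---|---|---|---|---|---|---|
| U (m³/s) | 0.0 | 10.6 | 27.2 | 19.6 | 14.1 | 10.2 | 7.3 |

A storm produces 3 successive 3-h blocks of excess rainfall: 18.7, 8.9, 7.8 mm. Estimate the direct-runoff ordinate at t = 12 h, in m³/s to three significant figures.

Q ≈ 65.0 m³/s

By discrete convolution, Q_j = Σ (P_i / 10 mm) · U_{j−i}.
At t = 12 h (j=4): Q = (18.7/10)·14.1 + (8.9/10)·19.6 + (7.8/10)·27.2 = 65.0 m³/s.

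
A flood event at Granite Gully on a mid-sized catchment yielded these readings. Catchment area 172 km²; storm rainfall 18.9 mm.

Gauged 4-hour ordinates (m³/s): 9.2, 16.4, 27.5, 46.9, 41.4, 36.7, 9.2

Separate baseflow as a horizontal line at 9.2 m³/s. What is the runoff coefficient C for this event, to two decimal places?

ΣQ_DR = 122.9 m³/s; V = ΣQ_DR·Δt = 1.770 × 10^6 m³.
Runoff depth d = V / A = 10.29 mm.
C = d / P = 10.29 / 18.9 = 0.54.

C ≈ 0.54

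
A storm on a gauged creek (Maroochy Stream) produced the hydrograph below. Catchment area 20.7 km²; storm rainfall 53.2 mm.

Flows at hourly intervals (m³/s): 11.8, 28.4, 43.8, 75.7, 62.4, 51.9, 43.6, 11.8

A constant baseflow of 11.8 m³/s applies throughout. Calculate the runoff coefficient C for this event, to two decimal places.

ΣQ_DR = 235.0 m³/s; V = ΣQ_DR·Δt = 8.460 × 10^5 m³.
Runoff depth d = V / A = 40.87 mm.
C = d / P = 40.87 / 53.2 = 0.77.

C ≈ 0.77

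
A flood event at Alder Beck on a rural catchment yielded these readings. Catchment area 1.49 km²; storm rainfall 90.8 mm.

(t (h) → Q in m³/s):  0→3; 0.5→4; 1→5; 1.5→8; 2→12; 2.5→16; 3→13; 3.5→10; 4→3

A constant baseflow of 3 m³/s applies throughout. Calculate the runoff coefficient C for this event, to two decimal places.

ΣQ_DR = 47.00 m³/s; V = ΣQ_DR·Δt = 84600 m³.
Runoff depth d = V / A = 56.78 mm.
C = d / P = 56.78 / 90.8 = 0.63.

C ≈ 0.63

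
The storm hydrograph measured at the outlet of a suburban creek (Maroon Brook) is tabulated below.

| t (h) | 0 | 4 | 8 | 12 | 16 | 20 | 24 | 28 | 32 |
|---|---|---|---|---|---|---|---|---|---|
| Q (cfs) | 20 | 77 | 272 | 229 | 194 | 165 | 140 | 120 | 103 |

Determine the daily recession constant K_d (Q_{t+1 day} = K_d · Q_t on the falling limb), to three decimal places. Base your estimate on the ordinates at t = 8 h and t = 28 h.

Between t = 8 h and t = 28 h the flow falls from 272 to 120 cfs over 5×4 h = 20 h.
Per-interval ratio K = (120/272)^(1/5) = 0.8490; K_d = K^(24/4) = 0.375.

K_d ≈ 0.375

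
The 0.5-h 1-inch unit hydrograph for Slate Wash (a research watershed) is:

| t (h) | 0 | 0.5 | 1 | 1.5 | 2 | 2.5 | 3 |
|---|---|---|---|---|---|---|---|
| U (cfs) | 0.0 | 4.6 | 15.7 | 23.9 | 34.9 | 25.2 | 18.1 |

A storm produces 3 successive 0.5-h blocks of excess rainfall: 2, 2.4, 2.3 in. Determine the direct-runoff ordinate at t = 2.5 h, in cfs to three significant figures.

By discrete convolution, Q_j = Σ (P_i / 1 in) · U_{j−i}.
At t = 2.5 h (j=5): Q = (2/1)·25.2 + (2.4/1)·34.9 + (2.3/1)·23.9 = 189 cfs.

Q ≈ 189 cfs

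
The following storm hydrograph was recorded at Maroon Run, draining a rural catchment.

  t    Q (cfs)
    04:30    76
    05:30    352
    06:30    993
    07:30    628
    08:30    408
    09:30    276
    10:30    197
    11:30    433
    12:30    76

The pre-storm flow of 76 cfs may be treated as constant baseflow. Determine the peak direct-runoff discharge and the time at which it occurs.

Subtracting baseflow gives direct-runoff ordinates: 0.0, 276.0, 917.0, 552.0, 332.0, 200.0, 121.0, 357.0, 0.0 cfs.
The maximum is 917.0 cfs, occurring at the reading for t = 06:30.

Q_p = 917.0 cfs at t = 06:30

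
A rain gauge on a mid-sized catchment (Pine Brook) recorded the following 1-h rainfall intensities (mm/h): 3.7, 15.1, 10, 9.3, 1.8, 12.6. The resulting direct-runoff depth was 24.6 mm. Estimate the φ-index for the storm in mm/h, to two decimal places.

Only the 4 blocks with intensity above φ contribute runoff: 15.1, 10, 9.3, 12.6 mm/h.
Σ(I−φ)·Δt = d  ⇒  (15.1+10+9.3+12.6 − 4φ)·1 = 24.6
φ = (47.00 − 24.6/1) / 4 = 5.60 mm/h.

φ ≈ 5.60 mm/h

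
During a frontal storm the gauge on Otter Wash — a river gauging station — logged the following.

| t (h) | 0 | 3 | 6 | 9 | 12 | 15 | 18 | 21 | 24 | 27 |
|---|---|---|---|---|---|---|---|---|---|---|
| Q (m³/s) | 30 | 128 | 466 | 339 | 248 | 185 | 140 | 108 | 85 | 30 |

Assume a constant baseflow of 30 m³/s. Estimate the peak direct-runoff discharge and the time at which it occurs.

Subtracting baseflow gives direct-runoff ordinates: 0.0, 98.0, 436.0, 309.0, 218.0, 155.0, 110.0, 78.0, 55.0, 0.0 m³/s.
The maximum is 436.0 m³/s, occurring at the reading for t = 6 h.

Q_p = 436.0 m³/s at t = 6 h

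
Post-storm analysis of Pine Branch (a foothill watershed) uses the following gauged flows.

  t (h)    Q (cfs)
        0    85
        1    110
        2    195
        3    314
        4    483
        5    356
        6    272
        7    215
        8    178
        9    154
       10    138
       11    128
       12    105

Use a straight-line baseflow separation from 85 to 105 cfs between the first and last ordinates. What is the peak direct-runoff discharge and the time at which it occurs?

Subtracting baseflow gives direct-runoff ordinates: 0.00, 23.33, 106.67, 224.00, 391.33, 262.67, 177.00, 118.33, 79.67, 54.00, 36.33, 24.67, 0.00 cfs.
The maximum is 391.33 cfs, occurring at the reading for t = 4 h.

Q_p = 391.33 cfs at t = 4 h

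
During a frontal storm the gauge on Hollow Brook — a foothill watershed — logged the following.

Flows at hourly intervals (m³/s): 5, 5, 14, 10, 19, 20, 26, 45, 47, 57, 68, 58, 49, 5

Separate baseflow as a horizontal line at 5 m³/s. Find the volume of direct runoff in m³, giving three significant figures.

V ≈ 1.29 × 10^6 m³

Direct-runoff ordinates (Q − Q_b): 0.0, 0.0, 9.0, 5.0, 14.0, 15.0, 21.0, 40.0, 42.0, 52.0, 63.0, 53.0, 44.0, 0.0 m³/s.
ΣQ_DR = 358.0 m³/s.
With Δt = 1 h = 3600 s, V = ΣQ_DR · Δt = 358.0 × 3600 = 1.29 × 10^6 m³.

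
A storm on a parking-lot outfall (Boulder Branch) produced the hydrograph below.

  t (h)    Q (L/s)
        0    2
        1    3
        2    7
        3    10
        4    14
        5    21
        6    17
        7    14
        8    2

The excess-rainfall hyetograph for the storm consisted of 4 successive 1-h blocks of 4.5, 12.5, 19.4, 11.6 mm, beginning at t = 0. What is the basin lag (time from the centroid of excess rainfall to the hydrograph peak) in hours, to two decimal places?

Centroid of excess rainfall: t_c = Σ P_i·t̄_i / ΣP_i = 2.2937 h (block centres at 0.5, 1.5, 2.5, 3.5 h).
Hydrograph peak occurs at t = 5 h, so basin lag t_L = 5 − 2.2937 = 2.71 h.

t_L ≈ 2.71 h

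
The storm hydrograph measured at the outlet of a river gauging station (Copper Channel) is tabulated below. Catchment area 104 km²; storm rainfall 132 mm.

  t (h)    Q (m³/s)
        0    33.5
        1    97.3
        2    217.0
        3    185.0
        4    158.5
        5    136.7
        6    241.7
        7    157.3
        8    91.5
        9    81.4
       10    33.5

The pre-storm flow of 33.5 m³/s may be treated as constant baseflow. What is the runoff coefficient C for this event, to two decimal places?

ΣQ_DR = 1065 m³/s; V = ΣQ_DR·Δt = 3.834 × 10^6 m³.
Runoff depth d = V / A = 36.86 mm.
C = d / P = 36.86 / 132 = 0.28.

C ≈ 0.28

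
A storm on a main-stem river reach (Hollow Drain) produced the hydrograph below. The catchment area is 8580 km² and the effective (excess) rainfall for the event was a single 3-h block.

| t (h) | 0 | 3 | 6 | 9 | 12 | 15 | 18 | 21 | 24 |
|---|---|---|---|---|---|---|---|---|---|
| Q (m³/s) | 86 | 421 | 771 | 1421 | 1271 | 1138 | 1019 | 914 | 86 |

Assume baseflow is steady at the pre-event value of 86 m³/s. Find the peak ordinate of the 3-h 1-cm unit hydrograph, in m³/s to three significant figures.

U_p ≈ 1670 m³/s

Direct runoff: 0.0, 335.0, 685.0, 1335.0, 1185.0, 1052.0, 933.0, 828.0, 0.0 m³/s; ΣQ_DR = 6353 m³/s, peak = 1335.0 m³/s.
Runoff depth d = ΣQ_DR·Δt / A = 6353 × 10800 / (8580 km²) = 7.997 mm.
The 1-cm UH is the DRH scaled by (10 mm)/d, so U_p = 1335.0 × 10/7.997 = 1670 m³/s.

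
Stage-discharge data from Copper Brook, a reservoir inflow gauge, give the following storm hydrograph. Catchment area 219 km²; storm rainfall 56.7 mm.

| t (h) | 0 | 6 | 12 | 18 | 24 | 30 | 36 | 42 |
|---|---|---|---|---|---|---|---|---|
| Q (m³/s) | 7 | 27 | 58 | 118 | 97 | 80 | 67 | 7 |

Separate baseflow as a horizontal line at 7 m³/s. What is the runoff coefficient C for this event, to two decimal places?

C ≈ 0.70

ΣQ_DR = 405.0 m³/s; V = ΣQ_DR·Δt = 8.748 × 10^6 m³.
Runoff depth d = V / A = 39.95 mm.
C = d / P = 39.95 / 56.7 = 0.70.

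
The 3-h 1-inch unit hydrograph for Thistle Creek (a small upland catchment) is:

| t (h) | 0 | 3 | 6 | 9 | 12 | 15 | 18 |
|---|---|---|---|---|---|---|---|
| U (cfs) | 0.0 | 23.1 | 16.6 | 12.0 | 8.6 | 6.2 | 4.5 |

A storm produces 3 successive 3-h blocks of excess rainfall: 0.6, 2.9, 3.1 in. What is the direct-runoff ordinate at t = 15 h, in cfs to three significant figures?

Q ≈ 65.9 cfs

By discrete convolution, Q_j = Σ (P_i / 1 in) · U_{j−i}.
At t = 15 h (j=5): Q = (0.6/1)·6.2 + (2.9/1)·8.6 + (3.1/1)·12.0 = 65.9 cfs.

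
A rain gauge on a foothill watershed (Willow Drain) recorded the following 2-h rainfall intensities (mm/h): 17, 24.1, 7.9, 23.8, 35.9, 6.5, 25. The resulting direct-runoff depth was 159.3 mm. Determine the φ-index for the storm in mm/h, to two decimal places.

φ ≈ 9.23 mm/h

Only the 5 blocks with intensity above φ contribute runoff: 17, 24.1, 23.8, 35.9, 25 mm/h.
Σ(I−φ)·Δt = d  ⇒  (17+24.1+23.8+35.9+25 − 5φ)·2 = 159.3
φ = (125.8 − 159.3/2) / 5 = 9.23 mm/h.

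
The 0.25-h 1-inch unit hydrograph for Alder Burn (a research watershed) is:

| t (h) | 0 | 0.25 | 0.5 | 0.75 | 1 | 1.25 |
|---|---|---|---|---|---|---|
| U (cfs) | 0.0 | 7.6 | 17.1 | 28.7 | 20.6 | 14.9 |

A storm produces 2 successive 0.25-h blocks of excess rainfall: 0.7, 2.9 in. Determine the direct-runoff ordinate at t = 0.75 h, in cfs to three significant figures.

Q ≈ 69.7 cfs

By discrete convolution, Q_j = Σ (P_i / 1 in) · U_{j−i}.
At t = 0.75 h (j=3): Q = (0.7/1)·28.7 + (2.9/1)·17.1 = 69.7 cfs.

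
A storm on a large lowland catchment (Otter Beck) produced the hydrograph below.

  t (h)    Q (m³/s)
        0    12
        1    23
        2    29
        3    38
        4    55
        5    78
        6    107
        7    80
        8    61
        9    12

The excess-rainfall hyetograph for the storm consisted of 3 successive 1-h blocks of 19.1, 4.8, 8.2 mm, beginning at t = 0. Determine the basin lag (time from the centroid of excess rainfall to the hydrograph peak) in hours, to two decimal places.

t_L ≈ 4.84 h

Centroid of excess rainfall: t_c = Σ P_i·t̄_i / ΣP_i = 1.1604 h (block centres at 0.5, 1.5, 2.5 h).
Hydrograph peak occurs at t = 6 h, so basin lag t_L = 6 − 1.1604 = 4.84 h.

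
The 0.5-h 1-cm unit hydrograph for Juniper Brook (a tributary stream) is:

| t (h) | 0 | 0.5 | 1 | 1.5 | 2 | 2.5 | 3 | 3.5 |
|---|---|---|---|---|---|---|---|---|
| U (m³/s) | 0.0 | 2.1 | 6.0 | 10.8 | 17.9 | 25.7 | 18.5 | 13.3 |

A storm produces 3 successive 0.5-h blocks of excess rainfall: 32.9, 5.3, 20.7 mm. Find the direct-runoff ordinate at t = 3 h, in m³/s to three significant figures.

Q ≈ 112 m³/s

By discrete convolution, Q_j = Σ (P_i / 10 mm) · U_{j−i}.
At t = 3 h (j=6): Q = (32.9/10)·18.5 + (5.3/10)·25.7 + (20.7/10)·17.9 = 112 m³/s.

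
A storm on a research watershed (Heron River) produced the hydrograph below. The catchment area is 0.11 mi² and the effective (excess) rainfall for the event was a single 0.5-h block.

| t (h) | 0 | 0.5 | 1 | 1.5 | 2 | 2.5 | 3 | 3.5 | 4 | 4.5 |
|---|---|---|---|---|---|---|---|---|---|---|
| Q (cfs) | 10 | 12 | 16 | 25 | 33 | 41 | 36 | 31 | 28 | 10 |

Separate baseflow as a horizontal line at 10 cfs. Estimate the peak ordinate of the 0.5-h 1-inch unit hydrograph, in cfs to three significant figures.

U_p ≈ 31.0 cfs

Direct runoff: 0.0, 2.0, 6.0, 15.0, 23.0, 31.0, 26.0, 21.0, 18.0, 0.0 cfs; ΣQ_DR = 142.0 cfs, peak = 31.0 cfs.
Runoff depth d = ΣQ_DR·Δt / A = 142.0 × 1800 / (0.11 mi²) = 1.000 in.
The 1-inch UH is the DRH scaled by (1 in)/d, so U_p = 31.0 × 1/1.000 = 31.0 cfs.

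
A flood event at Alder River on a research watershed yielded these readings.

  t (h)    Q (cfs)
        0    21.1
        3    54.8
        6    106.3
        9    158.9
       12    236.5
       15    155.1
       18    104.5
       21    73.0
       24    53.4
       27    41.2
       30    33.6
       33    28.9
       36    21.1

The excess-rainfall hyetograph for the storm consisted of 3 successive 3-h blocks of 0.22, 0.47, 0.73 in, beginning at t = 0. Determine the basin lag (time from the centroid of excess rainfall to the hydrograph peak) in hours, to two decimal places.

t_L ≈ 6.42 h

Centroid of excess rainfall: t_c = Σ P_i·t̄_i / ΣP_i = 5.5775 h (block centres at 1.5, 4.5, 7.5 h).
Hydrograph peak occurs at t = 12 h, so basin lag t_L = 12 − 5.5775 = 6.42 h.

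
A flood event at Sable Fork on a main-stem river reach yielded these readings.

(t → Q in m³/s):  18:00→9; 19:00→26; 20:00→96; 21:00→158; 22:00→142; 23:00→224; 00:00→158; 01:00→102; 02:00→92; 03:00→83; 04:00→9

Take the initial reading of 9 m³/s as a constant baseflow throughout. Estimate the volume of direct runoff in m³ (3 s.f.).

Direct-runoff ordinates (Q − Q_b): 0.0, 17.0, 87.0, 149.0, 133.0, 215.0, 149.0, 93.0, 83.0, 74.0, 0.0 m³/s.
ΣQ_DR = 1000 m³/s.
With Δt = 1 h = 3600 s, V = ΣQ_DR · Δt = 1000 × 3600 = 3.60 × 10^6 m³.

V ≈ 3.60 × 10^6 m³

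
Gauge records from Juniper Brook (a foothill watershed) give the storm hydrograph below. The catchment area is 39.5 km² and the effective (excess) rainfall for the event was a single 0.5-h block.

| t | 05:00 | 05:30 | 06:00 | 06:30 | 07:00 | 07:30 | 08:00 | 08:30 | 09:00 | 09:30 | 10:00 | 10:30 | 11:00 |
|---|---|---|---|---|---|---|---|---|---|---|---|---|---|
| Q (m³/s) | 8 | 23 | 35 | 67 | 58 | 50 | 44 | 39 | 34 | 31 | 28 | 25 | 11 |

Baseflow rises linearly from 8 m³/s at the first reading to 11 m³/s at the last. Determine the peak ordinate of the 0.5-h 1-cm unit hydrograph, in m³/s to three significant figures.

U_p ≈ 38.8 m³/s

Direct runoff: 0.00, 14.75, 26.50, 58.25, 49.00, 40.75, 34.50, 29.25, 24.00, 20.75, 17.50, 14.25, 0.00 m³/s; ΣQ_DR = 329.5 m³/s, peak = 58.25 m³/s.
Runoff depth d = ΣQ_DR·Δt / A = 329.5 × 1800 / (39.5 km²) = 15.02 mm.
The 1-cm UH is the DRH scaled by (10 mm)/d, so U_p = 58.25 × 10/15.02 = 38.8 m³/s.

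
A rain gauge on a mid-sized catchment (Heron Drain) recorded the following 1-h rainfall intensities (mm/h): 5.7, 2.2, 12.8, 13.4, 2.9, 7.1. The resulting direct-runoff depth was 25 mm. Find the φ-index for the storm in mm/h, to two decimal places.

φ ≈ 3.50 mm/h

Only the 4 blocks with intensity above φ contribute runoff: 5.7, 12.8, 13.4, 7.1 mm/h.
Σ(I−φ)·Δt = d  ⇒  (5.7+12.8+13.4+7.1 − 4φ)·1 = 25
φ = (39.00 − 25/1) / 4 = 3.50 mm/h.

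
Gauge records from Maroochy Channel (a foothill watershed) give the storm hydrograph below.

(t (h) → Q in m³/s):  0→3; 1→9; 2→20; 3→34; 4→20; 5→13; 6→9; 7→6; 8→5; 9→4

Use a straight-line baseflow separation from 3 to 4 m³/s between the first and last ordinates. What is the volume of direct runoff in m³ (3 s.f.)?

V ≈ 3.17 × 10^5 m³

Direct-runoff ordinates (Q − Q_b): 0.00, 5.89, 16.78, 30.67, 16.56, 9.44, 5.33, 2.22, 1.11, 0.00 m³/s.
ΣQ_DR = 88.00 m³/s.
With Δt = 1 h = 3600 s, V = ΣQ_DR · Δt = 88.00 × 3600 = 3.17 × 10^5 m³.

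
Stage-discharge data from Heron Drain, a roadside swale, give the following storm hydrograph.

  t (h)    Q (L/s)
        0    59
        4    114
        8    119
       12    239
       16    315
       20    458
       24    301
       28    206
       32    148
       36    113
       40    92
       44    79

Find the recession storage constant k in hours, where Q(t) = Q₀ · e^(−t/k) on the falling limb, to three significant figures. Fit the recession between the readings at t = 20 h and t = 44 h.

On the falling limb, Q drops from 458 to 79 L/s between t = 20 h and t = 44 h (Δt = 24 h).
k = −Δt / ln(Q₂/Q₁) = −24 / ln(79/458) = 13.7 h.

k ≈ 13.7 h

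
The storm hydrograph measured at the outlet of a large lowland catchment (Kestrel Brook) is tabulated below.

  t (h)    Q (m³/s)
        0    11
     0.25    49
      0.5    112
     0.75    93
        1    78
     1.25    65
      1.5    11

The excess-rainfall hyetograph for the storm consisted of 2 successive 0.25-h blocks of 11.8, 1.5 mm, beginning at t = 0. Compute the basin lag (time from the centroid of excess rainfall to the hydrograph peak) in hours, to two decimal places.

t_L ≈ 0.35 h

Centroid of excess rainfall: t_c = Σ P_i·t̄_i / ΣP_i = 0.1532 h (block centres at 0.125, 0.375 h).
Hydrograph peak occurs at t = 0.5 h, so basin lag t_L = 0.5 − 0.1532 = 0.35 h.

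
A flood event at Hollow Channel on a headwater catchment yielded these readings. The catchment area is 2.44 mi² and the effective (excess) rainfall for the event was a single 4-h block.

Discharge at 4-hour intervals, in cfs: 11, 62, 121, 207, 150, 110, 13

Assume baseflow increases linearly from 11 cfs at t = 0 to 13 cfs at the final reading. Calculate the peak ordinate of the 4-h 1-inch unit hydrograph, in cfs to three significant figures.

Direct runoff: 0.00, 50.67, 109.33, 195.00, 137.67, 97.33, 0.00 cfs; ΣQ_DR = 590.0 cfs, peak = 195.00 cfs.
Runoff depth d = ΣQ_DR·Δt / A = 590.0 × 14400 / (2.44 mi²) = 1.499 in.
The 1-inch UH is the DRH scaled by (1 in)/d, so U_p = 195.00 × 1/1.499 = 130 cfs.

U_p ≈ 130 cfs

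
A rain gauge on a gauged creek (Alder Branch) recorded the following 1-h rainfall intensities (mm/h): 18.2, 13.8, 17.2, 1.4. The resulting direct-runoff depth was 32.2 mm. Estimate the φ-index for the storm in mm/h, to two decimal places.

φ ≈ 5.67 mm/h

Only the 3 blocks with intensity above φ contribute runoff: 18.2, 13.8, 17.2 mm/h.
Σ(I−φ)·Δt = d  ⇒  (18.2+13.8+17.2 − 3φ)·1 = 32.2
φ = (49.20 − 32.2/1) / 3 = 5.67 mm/h.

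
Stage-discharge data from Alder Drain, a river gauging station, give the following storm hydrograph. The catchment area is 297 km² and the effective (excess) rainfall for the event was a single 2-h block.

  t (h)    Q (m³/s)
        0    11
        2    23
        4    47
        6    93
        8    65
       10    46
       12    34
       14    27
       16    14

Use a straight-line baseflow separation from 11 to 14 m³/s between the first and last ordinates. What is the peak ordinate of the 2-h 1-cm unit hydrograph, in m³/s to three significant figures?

U_p ≈ 135 m³/s

Direct runoff: 0.00, 11.62, 35.25, 80.88, 52.50, 33.12, 20.75, 13.38, 0.00 m³/s; ΣQ_DR = 247.5 m³/s, peak = 80.88 m³/s.
Runoff depth d = ΣQ_DR·Δt / A = 247.5 × 7200 / (297 km²) = 6.000 mm.
The 1-cm UH is the DRH scaled by (10 mm)/d, so U_p = 80.88 × 10/6.000 = 135 m³/s.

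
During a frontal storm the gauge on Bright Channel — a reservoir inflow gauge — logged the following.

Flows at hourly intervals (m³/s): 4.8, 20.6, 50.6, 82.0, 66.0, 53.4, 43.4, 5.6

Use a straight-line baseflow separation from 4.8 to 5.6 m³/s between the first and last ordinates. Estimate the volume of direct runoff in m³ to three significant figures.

Direct-runoff ordinates (Q − Q_b): 0.00, 15.69, 45.57, 76.86, 60.74, 48.03, 37.91, 0.00 m³/s.
ΣQ_DR = 284.8 m³/s.
With Δt = 1 h = 3600 s, V = ΣQ_DR · Δt = 284.8 × 3600 = 1.03 × 10^6 m³.

V ≈ 1.03 × 10^6 m³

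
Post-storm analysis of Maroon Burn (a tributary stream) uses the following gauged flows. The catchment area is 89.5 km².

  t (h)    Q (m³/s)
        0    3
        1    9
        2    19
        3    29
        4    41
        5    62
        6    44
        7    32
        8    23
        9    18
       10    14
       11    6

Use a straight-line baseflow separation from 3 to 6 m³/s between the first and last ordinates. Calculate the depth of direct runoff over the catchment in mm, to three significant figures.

d ≈ 9.89 mm

Direct runoff: 0.00, 5.73, 15.45, 25.18, 36.91, 57.64, 39.36, 27.09, 17.82, 12.55, 8.27, 0.00 m³/s; ΣQ_DR = 246.0 m³/s.
V = ΣQ_DR · Δt = 246.0 × 3600 s = 8.856 × 10^5 m³.
Over A = 89.5 km², depth = V / A = 9.89 mm.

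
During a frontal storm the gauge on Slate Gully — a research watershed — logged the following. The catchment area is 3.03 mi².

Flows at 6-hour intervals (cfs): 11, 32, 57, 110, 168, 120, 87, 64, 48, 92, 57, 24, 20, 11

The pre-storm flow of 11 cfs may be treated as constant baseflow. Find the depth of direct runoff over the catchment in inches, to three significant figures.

Direct runoff: 0.0, 21.0, 46.0, 99.0, 157.0, 109.0, 76.0, 53.0, 37.0, 81.0, 46.0, 13.0, 9.0, 0.0 cfs; ΣQ_DR = 747.0 cfs.
V = ΣQ_DR · Δt = 747.0 × 21600 s = 1.614 × 10^7 ft³.
Over A = 3.03 mi², depth = V / A = 2.29 in.

d ≈ 2.29 in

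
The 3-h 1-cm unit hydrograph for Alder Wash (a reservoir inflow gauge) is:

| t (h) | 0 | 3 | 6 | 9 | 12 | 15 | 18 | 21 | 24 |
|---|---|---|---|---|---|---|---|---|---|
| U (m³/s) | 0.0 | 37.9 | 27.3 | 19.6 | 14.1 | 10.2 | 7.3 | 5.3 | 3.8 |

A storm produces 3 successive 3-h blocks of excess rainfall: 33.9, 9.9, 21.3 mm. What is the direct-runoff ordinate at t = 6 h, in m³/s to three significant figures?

Q ≈ 130 m³/s

By discrete convolution, Q_j = Σ (P_i / 10 mm) · U_{j−i}.
At t = 6 h (j=2): Q = (33.9/10)·27.3 + (9.9/10)·37.9 + (21.3/10)·0.0 = 130 m³/s.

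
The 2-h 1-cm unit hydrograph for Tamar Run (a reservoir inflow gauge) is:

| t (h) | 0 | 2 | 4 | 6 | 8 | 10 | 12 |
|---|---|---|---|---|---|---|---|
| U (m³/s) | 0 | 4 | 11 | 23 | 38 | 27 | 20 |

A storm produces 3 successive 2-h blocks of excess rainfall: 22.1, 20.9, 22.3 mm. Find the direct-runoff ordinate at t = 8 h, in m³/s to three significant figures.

Q ≈ 157 m³/s

By discrete convolution, Q_j = Σ (P_i / 10 mm) · U_{j−i}.
At t = 8 h (j=4): Q = (22.1/10)·38 + (20.9/10)·23 + (22.3/10)·11 = 157 m³/s.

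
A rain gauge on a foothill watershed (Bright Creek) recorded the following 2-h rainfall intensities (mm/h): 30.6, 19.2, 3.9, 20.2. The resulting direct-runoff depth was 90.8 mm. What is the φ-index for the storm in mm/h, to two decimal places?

φ ≈ 8.20 mm/h

Only the 3 blocks with intensity above φ contribute runoff: 30.6, 19.2, 20.2 mm/h.
Σ(I−φ)·Δt = d  ⇒  (30.6+19.2+20.2 − 3φ)·2 = 90.8
φ = (70.00 − 90.8/2) / 3 = 8.20 mm/h.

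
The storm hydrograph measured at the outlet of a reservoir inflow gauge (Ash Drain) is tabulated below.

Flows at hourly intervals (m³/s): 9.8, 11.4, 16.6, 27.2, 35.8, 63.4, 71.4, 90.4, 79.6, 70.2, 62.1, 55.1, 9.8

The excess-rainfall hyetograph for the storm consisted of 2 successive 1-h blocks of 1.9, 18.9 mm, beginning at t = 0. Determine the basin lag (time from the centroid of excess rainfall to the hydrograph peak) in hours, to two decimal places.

t_L ≈ 5.59 h

Centroid of excess rainfall: t_c = Σ P_i·t̄_i / ΣP_i = 1.4087 h (block centres at 0.5, 1.5 h).
Hydrograph peak occurs at t = 7 h, so basin lag t_L = 7 − 1.4087 = 5.59 h.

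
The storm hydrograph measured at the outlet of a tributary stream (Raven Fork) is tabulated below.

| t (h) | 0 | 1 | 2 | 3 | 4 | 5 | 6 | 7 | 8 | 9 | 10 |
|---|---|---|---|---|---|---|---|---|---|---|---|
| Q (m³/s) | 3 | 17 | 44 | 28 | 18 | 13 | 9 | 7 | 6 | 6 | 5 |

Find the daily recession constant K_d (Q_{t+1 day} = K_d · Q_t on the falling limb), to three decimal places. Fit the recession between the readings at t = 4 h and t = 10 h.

K_d ≈ 0.006

Between t = 4 h and t = 10 h the flow falls from 18 to 5 m³/s over 6×1 h = 6 h.
Per-interval ratio K = (5/18)^(1/6) = 0.8078; K_d = K^(24/1) = 0.006.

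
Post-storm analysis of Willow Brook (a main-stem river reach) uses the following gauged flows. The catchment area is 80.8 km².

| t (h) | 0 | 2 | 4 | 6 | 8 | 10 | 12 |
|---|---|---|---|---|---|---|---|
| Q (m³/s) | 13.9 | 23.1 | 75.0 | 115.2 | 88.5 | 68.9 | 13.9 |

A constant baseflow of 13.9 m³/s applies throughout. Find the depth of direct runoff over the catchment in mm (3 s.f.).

Direct runoff: 0.0, 9.2, 61.1, 101.3, 74.6, 55.0, 0.0 m³/s; ΣQ_DR = 301.2 m³/s.
V = ΣQ_DR · Δt = 301.2 × 7200 s = 2.169 × 10^6 m³.
Over A = 80.8 km², depth = V / A = 26.8 mm.

d ≈ 26.8 mm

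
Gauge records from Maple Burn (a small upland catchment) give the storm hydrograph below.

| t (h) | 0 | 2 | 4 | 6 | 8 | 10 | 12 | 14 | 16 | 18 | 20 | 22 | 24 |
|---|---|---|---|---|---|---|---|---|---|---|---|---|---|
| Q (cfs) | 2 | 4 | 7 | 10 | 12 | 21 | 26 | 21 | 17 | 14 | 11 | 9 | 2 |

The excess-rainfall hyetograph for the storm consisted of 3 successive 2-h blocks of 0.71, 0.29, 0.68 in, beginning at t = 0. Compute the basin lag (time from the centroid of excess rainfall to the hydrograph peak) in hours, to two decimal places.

Centroid of excess rainfall: t_c = Σ P_i·t̄_i / ΣP_i = 2.9643 h (block centres at 1, 3, 5 h).
Hydrograph peak occurs at t = 12 h, so basin lag t_L = 12 − 2.9643 = 9.04 h.

t_L ≈ 9.04 h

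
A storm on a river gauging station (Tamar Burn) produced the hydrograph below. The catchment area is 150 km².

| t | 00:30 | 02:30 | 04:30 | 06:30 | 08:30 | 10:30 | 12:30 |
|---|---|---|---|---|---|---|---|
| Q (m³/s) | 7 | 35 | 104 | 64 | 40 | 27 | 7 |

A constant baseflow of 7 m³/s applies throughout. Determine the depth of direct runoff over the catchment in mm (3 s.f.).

d ≈ 11.3 mm

Direct runoff: 0.0, 28.0, 97.0, 57.0, 33.0, 20.0, 0.0 m³/s; ΣQ_DR = 235.0 m³/s.
V = ΣQ_DR · Δt = 235.0 × 7200 s = 1.692 × 10^6 m³.
Over A = 150 km², depth = V / A = 11.3 mm.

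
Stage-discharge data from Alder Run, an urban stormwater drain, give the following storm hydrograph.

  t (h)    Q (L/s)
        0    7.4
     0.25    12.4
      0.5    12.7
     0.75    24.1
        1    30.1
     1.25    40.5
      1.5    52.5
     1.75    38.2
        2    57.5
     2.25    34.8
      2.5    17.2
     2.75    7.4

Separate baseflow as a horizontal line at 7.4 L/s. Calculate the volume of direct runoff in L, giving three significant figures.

V ≈ 2.21 × 10^5 L

Direct-runoff ordinates (Q − Q_b): 0.0, 5.0, 5.3, 16.7, 22.7, 33.1, 45.1, 30.8, 50.1, 27.4, 9.8, 0.0 L/s.
ΣQ_DR = 246.0 L/s.
With Δt = 0.25 h = 900 s, V = ΣQ_DR · Δt = 246.0 × 900 = 2.21 × 10^5 L.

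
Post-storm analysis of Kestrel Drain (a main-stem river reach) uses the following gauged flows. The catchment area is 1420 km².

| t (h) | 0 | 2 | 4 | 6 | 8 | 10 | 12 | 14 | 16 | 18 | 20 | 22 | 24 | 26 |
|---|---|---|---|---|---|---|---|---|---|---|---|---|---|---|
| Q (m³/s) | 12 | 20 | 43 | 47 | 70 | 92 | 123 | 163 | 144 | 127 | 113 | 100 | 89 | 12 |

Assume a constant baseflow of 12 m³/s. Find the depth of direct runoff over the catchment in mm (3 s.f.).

Direct runoff: 0.0, 8.0, 31.0, 35.0, 58.0, 80.0, 111.0, 151.0, 132.0, 115.0, 101.0, 88.0, 77.0, 0.0 m³/s; ΣQ_DR = 987.0 m³/s.
V = ΣQ_DR · Δt = 987.0 × 7200 s = 7.106 × 10^6 m³.
Over A = 1420 km², depth = V / A = 5.00 mm.

d ≈ 5.00 mm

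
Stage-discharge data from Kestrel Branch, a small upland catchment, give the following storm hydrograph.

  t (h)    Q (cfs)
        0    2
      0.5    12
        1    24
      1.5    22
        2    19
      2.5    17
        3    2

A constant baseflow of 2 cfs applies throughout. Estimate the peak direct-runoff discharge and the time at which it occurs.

Q_p = 22.0 cfs at t = 1 h

Subtracting baseflow gives direct-runoff ordinates: 0.0, 10.0, 22.0, 20.0, 17.0, 15.0, 0.0 cfs.
The maximum is 22.0 cfs, occurring at the reading for t = 1 h.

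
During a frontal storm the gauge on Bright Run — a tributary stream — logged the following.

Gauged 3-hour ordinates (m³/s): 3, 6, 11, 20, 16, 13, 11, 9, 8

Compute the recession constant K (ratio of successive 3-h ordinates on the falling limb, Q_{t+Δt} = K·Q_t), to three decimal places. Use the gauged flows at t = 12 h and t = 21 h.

Using the recession-limb readings at t = 12 h and t = 21 h: Q falls from 16 to 9 m³/s over 3 intervals.
K = (Q₂/Q₁)^(1/3) = (9/16)^(1/3) = 0.825.

K ≈ 0.825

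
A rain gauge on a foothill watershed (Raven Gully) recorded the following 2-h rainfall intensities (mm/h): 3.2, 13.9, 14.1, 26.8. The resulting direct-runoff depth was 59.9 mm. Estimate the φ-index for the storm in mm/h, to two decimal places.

Only the 3 blocks with intensity above φ contribute runoff: 13.9, 14.1, 26.8 mm/h.
Σ(I−φ)·Δt = d  ⇒  (13.9+14.1+26.8 − 3φ)·2 = 59.9
φ = (54.80 − 59.9/2) / 3 = 8.28 mm/h.

φ ≈ 8.28 mm/h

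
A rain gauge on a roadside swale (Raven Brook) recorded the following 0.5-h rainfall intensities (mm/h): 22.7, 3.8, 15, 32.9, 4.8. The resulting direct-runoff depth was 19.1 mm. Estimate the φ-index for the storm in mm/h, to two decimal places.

φ ≈ 10.80 mm/h

Only the 3 blocks with intensity above φ contribute runoff: 22.7, 15, 32.9 mm/h.
Σ(I−φ)·Δt = d  ⇒  (22.7+15+32.9 − 3φ)·0.5 = 19.1
φ = (70.60 − 19.1/0.5) / 3 = 10.80 mm/h.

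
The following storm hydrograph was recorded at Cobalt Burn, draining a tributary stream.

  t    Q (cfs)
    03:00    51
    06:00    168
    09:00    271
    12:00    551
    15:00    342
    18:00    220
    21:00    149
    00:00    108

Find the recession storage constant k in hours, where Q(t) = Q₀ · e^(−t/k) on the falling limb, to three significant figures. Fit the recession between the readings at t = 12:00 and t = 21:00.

On the falling limb, Q drops from 551 to 149 cfs between t = 12:00 and t = 21:00 (Δt = 9 h).
k = −Δt / ln(Q₂/Q₁) = −9 / ln(149/551) = 6.88 h.

k ≈ 6.88 h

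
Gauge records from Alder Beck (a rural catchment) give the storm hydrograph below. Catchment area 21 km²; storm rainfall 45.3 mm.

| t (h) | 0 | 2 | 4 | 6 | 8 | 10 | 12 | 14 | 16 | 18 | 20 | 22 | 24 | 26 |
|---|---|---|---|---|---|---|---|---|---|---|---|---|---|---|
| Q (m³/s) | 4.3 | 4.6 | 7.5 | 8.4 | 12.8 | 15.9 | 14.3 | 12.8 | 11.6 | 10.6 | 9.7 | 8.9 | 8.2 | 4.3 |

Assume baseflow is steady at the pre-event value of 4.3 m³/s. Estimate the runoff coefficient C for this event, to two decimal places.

C ≈ 0.56

ΣQ_DR = 73.70 m³/s; V = ΣQ_DR·Δt = 5.306 × 10^5 m³.
Runoff depth d = V / A = 25.27 mm.
C = d / P = 25.27 / 45.3 = 0.56.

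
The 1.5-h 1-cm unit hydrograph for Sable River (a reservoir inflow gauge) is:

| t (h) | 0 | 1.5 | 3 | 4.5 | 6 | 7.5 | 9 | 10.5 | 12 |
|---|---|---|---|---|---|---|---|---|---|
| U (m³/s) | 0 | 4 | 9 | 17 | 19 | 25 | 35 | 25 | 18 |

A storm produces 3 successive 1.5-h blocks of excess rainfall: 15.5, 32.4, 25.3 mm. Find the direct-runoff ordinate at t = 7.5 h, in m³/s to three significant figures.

Q ≈ 143 m³/s

By discrete convolution, Q_j = Σ (P_i / 10 mm) · U_{j−i}.
At t = 7.5 h (j=5): Q = (15.5/10)·25 + (32.4/10)·19 + (25.3/10)·17 = 143 m³/s.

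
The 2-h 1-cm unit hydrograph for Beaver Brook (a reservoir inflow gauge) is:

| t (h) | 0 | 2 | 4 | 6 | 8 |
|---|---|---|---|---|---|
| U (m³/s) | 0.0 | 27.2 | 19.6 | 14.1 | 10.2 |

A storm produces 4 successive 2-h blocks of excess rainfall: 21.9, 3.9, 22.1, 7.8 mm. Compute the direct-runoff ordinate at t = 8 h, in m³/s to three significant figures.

By discrete convolution, Q_j = Σ (P_i / 10 mm) · U_{j−i}.
At t = 8 h (j=4): Q = (21.9/10)·10.2 + (3.9/10)·14.1 + (22.1/10)·19.6 + (7.8/10)·27.2 = 92.4 m³/s.

Q ≈ 92.4 m³/s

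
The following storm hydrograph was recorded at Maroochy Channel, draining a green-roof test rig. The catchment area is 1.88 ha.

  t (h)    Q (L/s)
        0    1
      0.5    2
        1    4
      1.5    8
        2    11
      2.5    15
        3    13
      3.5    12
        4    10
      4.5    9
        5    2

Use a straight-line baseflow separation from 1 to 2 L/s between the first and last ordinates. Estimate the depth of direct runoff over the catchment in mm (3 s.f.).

Direct runoff: 0.00, 0.90, 2.80, 6.70, 9.60, 13.50, 11.40, 10.30, 8.20, 7.10, 0.00 L/s; ΣQ_DR = 70.50 L/s.
V = ΣQ_DR · Δt = 70.50 × 1800 s = 1.269 × 10^5 L.
Over A = 1.88 ha, depth = V / A = 6.75 mm.

d ≈ 6.75 mm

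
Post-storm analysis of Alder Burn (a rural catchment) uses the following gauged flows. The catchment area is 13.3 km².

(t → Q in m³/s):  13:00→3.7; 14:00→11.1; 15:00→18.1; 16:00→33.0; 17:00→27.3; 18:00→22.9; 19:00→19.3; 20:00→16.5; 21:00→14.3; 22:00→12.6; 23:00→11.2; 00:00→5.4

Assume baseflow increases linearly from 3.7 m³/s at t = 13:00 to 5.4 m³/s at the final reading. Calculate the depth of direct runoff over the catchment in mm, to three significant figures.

Direct runoff: 0.00, 7.25, 14.09, 28.84, 22.98, 18.43, 14.67, 11.72, 9.36, 7.51, 5.95, 0.00 m³/s; ΣQ_DR = 140.8 m³/s.
V = ΣQ_DR · Δt = 140.8 × 3600 s = 5.069 × 10^5 m³.
Over A = 13.3 km², depth = V / A = 38.1 mm.

d ≈ 38.1 mm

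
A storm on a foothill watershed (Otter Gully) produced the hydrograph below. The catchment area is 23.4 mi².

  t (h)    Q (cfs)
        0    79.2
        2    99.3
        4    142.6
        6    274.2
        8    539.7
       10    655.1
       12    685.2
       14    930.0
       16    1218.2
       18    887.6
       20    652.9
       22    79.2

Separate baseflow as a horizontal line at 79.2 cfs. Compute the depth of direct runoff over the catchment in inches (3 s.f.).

Direct runoff: 0.0, 20.1, 63.4, 195.0, 460.5, 575.9, 606.0, 850.8, 1139.0, 808.4, 573.7, 0.0 cfs; ΣQ_DR = 5293 cfs.
V = ΣQ_DR · Δt = 5293 × 7200 s = 3.811 × 10^7 ft³.
Over A = 23.4 mi², depth = V / A = 0.701 in.

d ≈ 0.701 in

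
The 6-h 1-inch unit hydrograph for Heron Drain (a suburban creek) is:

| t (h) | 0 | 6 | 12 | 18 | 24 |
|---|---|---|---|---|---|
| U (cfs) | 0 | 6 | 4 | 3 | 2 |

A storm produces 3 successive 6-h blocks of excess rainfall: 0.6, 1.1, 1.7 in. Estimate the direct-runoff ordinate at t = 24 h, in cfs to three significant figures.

By discrete convolution, Q_j = Σ (P_i / 1 in) · U_{j−i}.
At t = 24 h (j=4): Q = (0.6/1)·2 + (1.1/1)·3 + (1.7/1)·4 = 11.3 cfs.

Q ≈ 11.3 cfs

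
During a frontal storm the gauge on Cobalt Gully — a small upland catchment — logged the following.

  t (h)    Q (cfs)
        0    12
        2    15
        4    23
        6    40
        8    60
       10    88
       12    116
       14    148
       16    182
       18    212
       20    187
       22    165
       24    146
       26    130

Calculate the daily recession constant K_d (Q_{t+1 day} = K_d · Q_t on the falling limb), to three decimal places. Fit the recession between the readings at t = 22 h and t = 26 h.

K_d ≈ 0.239

Between t = 22 h and t = 26 h the flow falls from 165 to 130 cfs over 2×2 h = 4 h.
Per-interval ratio K = (130/165)^(1/2) = 0.8876; K_d = K^(24/2) = 0.239.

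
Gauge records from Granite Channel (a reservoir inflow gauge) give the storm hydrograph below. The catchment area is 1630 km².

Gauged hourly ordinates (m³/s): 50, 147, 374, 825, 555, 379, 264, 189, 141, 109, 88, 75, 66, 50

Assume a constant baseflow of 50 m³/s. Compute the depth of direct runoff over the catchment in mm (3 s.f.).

d ≈ 5.77 mm

Direct runoff: 0.0, 97.0, 324.0, 775.0, 505.0, 329.0, 214.0, 139.0, 91.0, 59.0, 38.0, 25.0, 16.0, 0.0 m³/s; ΣQ_DR = 2612 m³/s.
V = ΣQ_DR · Δt = 2612 × 3600 s = 9.403 × 10^6 m³.
Over A = 1630 km², depth = V / A = 5.77 mm.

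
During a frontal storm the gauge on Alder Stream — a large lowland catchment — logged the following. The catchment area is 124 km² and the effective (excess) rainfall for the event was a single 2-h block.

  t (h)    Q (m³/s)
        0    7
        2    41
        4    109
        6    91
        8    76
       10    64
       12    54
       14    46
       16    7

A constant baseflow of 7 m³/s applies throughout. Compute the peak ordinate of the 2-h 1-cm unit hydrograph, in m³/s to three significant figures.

Direct runoff: 0.0, 34.0, 102.0, 84.0, 69.0, 57.0, 47.0, 39.0, 0.0 m³/s; ΣQ_DR = 432.0 m³/s, peak = 102.0 m³/s.
Runoff depth d = ΣQ_DR·Δt / A = 432.0 × 7200 / (124 km²) = 25.08 mm.
The 1-cm UH is the DRH scaled by (10 mm)/d, so U_p = 102.0 × 10/25.08 = 40.7 m³/s.

U_p ≈ 40.7 m³/s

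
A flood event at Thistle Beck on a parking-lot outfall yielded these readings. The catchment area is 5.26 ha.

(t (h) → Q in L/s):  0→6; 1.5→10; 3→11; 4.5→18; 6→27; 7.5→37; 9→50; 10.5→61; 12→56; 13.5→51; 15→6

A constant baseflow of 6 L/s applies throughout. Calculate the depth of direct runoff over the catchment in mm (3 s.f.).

d ≈ 27.4 mm

Direct runoff: 0.0, 4.0, 5.0, 12.0, 21.0, 31.0, 44.0, 55.0, 50.0, 45.0, 0.0 L/s; ΣQ_DR = 267.0 L/s.
V = ΣQ_DR · Δt = 267.0 × 5400 s = 1.442 × 10^6 L.
Over A = 5.26 ha, depth = V / A = 27.4 mm.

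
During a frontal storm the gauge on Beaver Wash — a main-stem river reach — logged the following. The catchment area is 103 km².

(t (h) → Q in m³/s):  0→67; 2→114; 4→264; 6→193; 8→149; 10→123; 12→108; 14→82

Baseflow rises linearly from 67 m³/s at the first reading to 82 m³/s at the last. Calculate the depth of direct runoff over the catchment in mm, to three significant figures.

d ≈ 35.2 mm

Direct runoff: 0.00, 44.86, 192.71, 119.57, 73.43, 45.29, 28.14, 0.00 m³/s; ΣQ_DR = 504.0 m³/s.
V = ΣQ_DR · Δt = 504.0 × 7200 s = 3.629 × 10^6 m³.
Over A = 103 km², depth = V / A = 35.2 mm.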